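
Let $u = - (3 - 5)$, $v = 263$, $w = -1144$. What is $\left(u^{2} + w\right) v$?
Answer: $-299820$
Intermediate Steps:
$u = 2$ ($u = \left(-1\right) \left(-2\right) = 2$)
$\left(u^{2} + w\right) v = \left(2^{2} - 1144\right) 263 = \left(4 - 1144\right) 263 = \left(-1140\right) 263 = -299820$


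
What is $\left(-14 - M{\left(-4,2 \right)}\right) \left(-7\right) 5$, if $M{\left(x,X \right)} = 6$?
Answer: $700$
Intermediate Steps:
$\left(-14 - M{\left(-4,2 \right)}\right) \left(-7\right) 5 = \left(-14 - 6\right) \left(-7\right) 5 = \left(-20\right) \left(-7\right) 5 = 140 \cdot 5 = 700$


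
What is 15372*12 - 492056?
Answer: -307592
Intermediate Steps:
15372*12 - 492056 = 184464 - 492056 = -307592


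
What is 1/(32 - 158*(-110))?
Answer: 1/17412 ≈ 5.7432e-5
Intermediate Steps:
1/(32 - 158*(-110)) = 1/(32 + 17380) = 1/17412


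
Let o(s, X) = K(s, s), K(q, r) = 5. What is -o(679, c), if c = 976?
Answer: -5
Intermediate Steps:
o(s, X) = 5
-o(679, c) = -1*5 = -5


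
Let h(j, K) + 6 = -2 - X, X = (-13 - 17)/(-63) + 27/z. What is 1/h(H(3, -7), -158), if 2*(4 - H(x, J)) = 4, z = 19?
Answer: -399/3949 ≈ -0.10104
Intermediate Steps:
H(x, J) = 2 (H(x, J) = 4 - ½*4 = 4 - 2 = 2)
X = 757/399 (X = (-13 - 17)/(-63) + 27/19 = -30*(-1/63) + 27*(1/19) = 10/21 + 27/19 = 757/399 ≈ 1.8972)
h(j, K) = -3949/399 (h(j, K) = -6 + (-2 - 1*757/399) = -6 + (-2 - 757/399) = -6 - 1555/399 = -3949/399)
1/h(H(3, -7), -158) = 1/(-3949/399) = -399/3949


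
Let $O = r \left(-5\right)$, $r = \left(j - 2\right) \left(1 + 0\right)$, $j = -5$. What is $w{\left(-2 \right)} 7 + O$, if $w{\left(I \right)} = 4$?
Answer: $63$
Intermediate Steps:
$r = -7$ ($r = \left(-5 - 2\right) \left(1 + 0\right) = \left(-7\right) 1 = -7$)
$O = 35$ ($O = \left(-7\right) \left(-5\right) = 35$)
$w{\left(-2 \right)} 7 + O = 4 \cdot 7 + 35 = 28 + 35 = 63$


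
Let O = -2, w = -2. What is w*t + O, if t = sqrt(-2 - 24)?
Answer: -2 - 2*I*sqrt(26) ≈ -2.0 - 10.198*I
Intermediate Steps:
t = I*sqrt(26) (t = sqrt(-26) = I*sqrt(26) ≈ 5.099*I)
w*t + O = -2*I*sqrt(26) - 2 = -2 - 2*I*sqrt(26)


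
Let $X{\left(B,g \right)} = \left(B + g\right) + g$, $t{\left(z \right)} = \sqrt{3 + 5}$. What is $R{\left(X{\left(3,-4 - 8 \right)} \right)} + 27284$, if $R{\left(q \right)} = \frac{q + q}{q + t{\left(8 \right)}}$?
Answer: $\frac{11814854}{433} + \frac{84 \sqrt{2}}{433} \approx 27286.0$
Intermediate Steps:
$t{\left(z \right)} = 2 \sqrt{2}$ ($t{\left(z \right)} = \sqrt{8} = 2 \sqrt{2}$)
$X{\left(B,g \right)} = B + 2 g$
$R{\left(q \right)} = \frac{2 q}{q + 2 \sqrt{2}}$ ($R{\left(q \right)} = \frac{q + q}{q + 2 \sqrt{2}} = \frac{2 q}{q + 2 \sqrt{2}}$)
$R{\left(X{\left(3,-4 - 8 \right)} \right)} + 27284 = \frac{2 \left(3 + 2 \left(-4 - 8\right)\right)}{\left(3 + 2 \left(-4 - 8\right)\right) + 2 \sqrt{2}} + 27284 = \frac{2 \left(3 + 2 \left(-12\right)\right)}{\left(3 + 2 \left(-12\right)\right) + 2 \sqrt{2}} + 27284 = \frac{2 \left(3 - 24\right)}{\left(3 - 24\right) + 2 \sqrt{2}} + 27284 = 2 \left(-21\right) \frac{1}{-21 + 2 \sqrt{2}} + 27284 = - \frac{42}{-21 + 2 \sqrt{2}} + 27284 = 27284 - \frac{42}{-21 + 2 \sqrt{2}}$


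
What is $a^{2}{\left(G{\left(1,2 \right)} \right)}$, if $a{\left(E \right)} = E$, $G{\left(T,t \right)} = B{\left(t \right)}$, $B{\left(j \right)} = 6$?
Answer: $36$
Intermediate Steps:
$G{\left(T,t \right)} = 6$
$a^{2}{\left(G{\left(1,2 \right)} \right)} = 6^{2} = 36$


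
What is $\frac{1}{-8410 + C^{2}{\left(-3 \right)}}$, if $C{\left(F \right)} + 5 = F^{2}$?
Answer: $- \frac{1}{8394} \approx -0.00011913$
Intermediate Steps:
$C{\left(F \right)} = -5 + F^{2}$
$\frac{1}{-8410 + C^{2}{\left(-3 \right)}} = \frac{1}{-8410 + \left(-5 + \left(-3\right)^{2}\right)^{2}} = \frac{1}{-8410 + \left(-5 + 9\right)^{2}} = \frac{1}{-8410 + 4^{2}} = \frac{1}{-8410 + 16} = \frac{1}{-8394} = - \frac{1}{8394}$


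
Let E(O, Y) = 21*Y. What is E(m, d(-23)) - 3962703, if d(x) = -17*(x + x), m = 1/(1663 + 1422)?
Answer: -3946281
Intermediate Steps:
m = 1/3085 ≈ 0.00032415
d(x) = -34*x
E(m, d(-23)) - 3962703 = 21*(-34*(-23)) - 3962703 = 21*782 - 3962703 = 16422 - 3962703 = -3946281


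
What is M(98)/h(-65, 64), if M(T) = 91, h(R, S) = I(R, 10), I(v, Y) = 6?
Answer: 91/6 ≈ 15.167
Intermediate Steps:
h(R, S) = 6
M(98)/h(-65, 64) = 91/6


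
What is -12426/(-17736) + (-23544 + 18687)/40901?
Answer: 70348679/120903356 ≈ 0.58186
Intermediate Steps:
-12426/(-17736) + (-23544 + 18687)/40901 = -12426*(-1/17736) - 4857*1/40901 = 2071/2956 - 4857/40901 = 70348679/120903356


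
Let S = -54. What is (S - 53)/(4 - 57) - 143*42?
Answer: -318211/53 ≈ -6004.0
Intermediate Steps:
(S - 53)/(4 - 57) - 143*42 = (-54 - 53)/(4 - 57) - 143*42 = -107/(-53) - 6006 = -107*(-1/53) - 6006 = 107/53 - 6006 = -318211/53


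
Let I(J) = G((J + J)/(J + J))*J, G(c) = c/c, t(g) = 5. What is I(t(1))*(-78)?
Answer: -390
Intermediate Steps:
G(c) = 1
I(J) = J (I(J) = 1*J = J)
I(t(1))*(-78) = 5*(-78) = -390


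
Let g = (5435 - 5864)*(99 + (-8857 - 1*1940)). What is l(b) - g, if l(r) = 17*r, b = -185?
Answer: -4592587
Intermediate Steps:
g = 4589442 (g = -429*(99 + (-8857 - 1940)) = -429*(99 - 10797) = -429*(-10698) = 4589442)
l(b) - g = 17*(-185) - 1*4589442 = -3145 - 4589442 = -4592587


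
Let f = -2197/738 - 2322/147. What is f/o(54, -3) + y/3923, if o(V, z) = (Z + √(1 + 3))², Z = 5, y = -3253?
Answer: -8427301709/6951312774 ≈ -1.2123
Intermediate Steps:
o(V, z) = 49 (o(V, z) = (5 + √(1 + 3))² = (5 + √4)² = (5 + 2)² = 7² = 49)
f = -678865/36162 (f = -2197*1/738 - 2322*1/147 = -2197/738 - 774/49 = -678865/36162 ≈ -18.773)
f/o(54, -3) + y/3923 = -678865/36162/49 - 3253/3923 = -678865/36162*1/49 - 3253*1/3923 = -678865/1771938 - 3253/3923 = -8427301709/6951312774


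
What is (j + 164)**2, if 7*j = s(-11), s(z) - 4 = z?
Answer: 26569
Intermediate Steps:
s(z) = 4 + z
j = -1 (j = (4 - 11)/7 = (1/7)*(-7) = -1)
(j + 164)**2 = (-1 + 164)**2 = 163**2 = 26569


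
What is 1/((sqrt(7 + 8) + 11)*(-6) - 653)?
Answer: -719/516421 + 6*sqrt(15)/516421 ≈ -0.0013473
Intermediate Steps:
1/((sqrt(7 + 8) + 11)*(-6) - 653) = 1/((sqrt(15) + 11)*(-6) - 653) = 1/((11 + sqrt(15))*(-6) - 653) = 1/((-66 - 6*sqrt(15)) - 653) = 1/(-719 - 6*sqrt(15))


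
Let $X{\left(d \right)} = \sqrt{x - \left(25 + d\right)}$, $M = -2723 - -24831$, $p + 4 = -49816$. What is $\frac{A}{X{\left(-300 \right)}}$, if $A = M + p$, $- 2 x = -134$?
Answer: $- \frac{13856 \sqrt{38}}{57} \approx -1498.5$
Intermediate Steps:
$p = -49820$ ($p = -4 - 49816 = -49820$)
$M = 22108$ ($M = -2723 + 24831 = 22108$)
$x = 67$ ($x = \left(- \frac{1}{2}\right) \left(-134\right) = 67$)
$A = -27712$ ($A = 22108 - 49820 = -27712$)
$X{\left(d \right)} = \sqrt{42 - d}$ ($X{\left(d \right)} = \sqrt{67 - \left(25 + d\right)} = \sqrt{42 - d}$)
$\frac{A}{X{\left(-300 \right)}} = - \frac{27712}{\sqrt{42 - -300}} = - \frac{27712}{\sqrt{42 + 300}} = - \frac{27712}{\sqrt{342}} = - \frac{27712}{3 \sqrt{38}} = - 27712 \frac{\sqrt{38}}{114} = - \frac{13856 \sqrt{38}}{57}$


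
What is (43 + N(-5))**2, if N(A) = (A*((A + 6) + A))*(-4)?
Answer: 1369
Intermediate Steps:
N(A) = -4*A*(6 + 2*A) (N(A) = (A*((6 + A) + A))*(-4) = (A*(6 + 2*A))*(-4) = -4*A*(6 + 2*A))
(43 + N(-5))**2 = (43 - 8*(-5)*(3 - 5))**2 = (43 - 8*(-5)*(-2))**2 = (43 - 80)**2 = (-37)**2 = 1369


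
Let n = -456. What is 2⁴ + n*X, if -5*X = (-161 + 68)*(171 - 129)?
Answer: -1781056/5 ≈ -3.5621e+5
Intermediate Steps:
X = 3906/5 (X = -(-161 + 68)*(171 - 129)/5 = -(-93)*42/5 = -⅕*(-3906) = 3906/5 ≈ 781.20)
2⁴ + n*X = 2⁴ - 456*3906/5 = 16 - 1781136/5 = -1781056/5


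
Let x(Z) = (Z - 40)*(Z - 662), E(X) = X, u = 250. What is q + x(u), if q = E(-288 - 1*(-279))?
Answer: -86529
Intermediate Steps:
x(Z) = (-662 + Z)*(-40 + Z) (x(Z) = (-40 + Z)*(-662 + Z) = (-662 + Z)*(-40 + Z))
q = -9 (q = -288 - 1*(-279) = -288 + 279 = -9)
q + x(u) = -9 + (26480 + 250² - 702*250) = -9 + (26480 + 62500 - 175500) = -9 - 86520 = -86529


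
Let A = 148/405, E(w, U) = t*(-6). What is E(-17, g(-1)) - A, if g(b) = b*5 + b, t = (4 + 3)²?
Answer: -119218/405 ≈ -294.37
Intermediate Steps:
t = 49 (t = 7² = 49)
g(b) = 6*b (g(b) = 5*b + b = 6*b)
E(w, U) = -294 (E(w, U) = 49*(-6) = -294)
A = 148/405 (A = 148*(1/405) = 148/405 ≈ 0.36543)
E(-17, g(-1)) - A = -294 - 1*148/405 = -294 - 148/405 = -119218/405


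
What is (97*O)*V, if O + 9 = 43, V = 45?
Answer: 148410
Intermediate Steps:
O = 34 (O = -9 + 43 = 34)
(97*O)*V = (97*34)*45 = 3298*45 = 148410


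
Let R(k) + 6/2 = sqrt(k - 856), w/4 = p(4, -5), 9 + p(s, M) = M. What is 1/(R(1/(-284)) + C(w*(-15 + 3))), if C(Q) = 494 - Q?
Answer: -51404/9547229 - 2*I*sqrt(17260455)/9547229 ≈ -0.0053842 - 0.00087032*I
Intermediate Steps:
p(s, M) = -9 + M
w = -56 (w = 4*(-9 - 5) = 4*(-14) = -56)
R(k) = -3 + sqrt(-856 + k) (R(k) = -3 + sqrt(k - 856) = -3 + sqrt(-856 + k))
1/(R(1/(-284)) + C(w*(-15 + 3))) = 1/((-3 + sqrt(-856 + 1/(-284))) + (494 - (-56)*(-15 + 3))) = 1/((-3 + sqrt(-856 - 1/284)) + (494 - (-56)*(-12))) = 1/((-3 + sqrt(-243105/284)) + (494 - 1*672)) = 1/((-3 + I*sqrt(17260455)/142) + (494 - 672)) = 1/((-3 + I*sqrt(17260455)/142) - 178) = 1/(-181 + I*sqrt(17260455)/142)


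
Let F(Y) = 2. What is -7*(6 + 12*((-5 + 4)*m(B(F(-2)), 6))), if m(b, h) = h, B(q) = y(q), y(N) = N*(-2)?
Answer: 462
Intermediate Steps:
y(N) = -2*N
B(q) = -2*q
-7*(6 + 12*((-5 + 4)*m(B(F(-2)), 6))) = -7*(6 + 12*((-5 + 4)*6)) = -7*(6 + 12*(-1*6)) = -7*(6 + 12*(-6)) = -7*(6 - 72) = -7*(-66) = 462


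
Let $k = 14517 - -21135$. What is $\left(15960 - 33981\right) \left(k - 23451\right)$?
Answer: $-219874221$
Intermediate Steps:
$k = 35652$ ($k = 14517 + 21135 = 35652$)
$\left(15960 - 33981\right) \left(k - 23451\right) = \left(15960 - 33981\right) \left(35652 - 23451\right) = \left(-18021\right) 12201 = -219874221$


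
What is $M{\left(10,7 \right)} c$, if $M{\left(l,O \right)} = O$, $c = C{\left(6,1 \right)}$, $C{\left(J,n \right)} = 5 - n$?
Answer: $28$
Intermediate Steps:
$c = 4$ ($c = 5 - 1 = 4$)
$M{\left(10,7 \right)} c = 7 \cdot 4 = 28$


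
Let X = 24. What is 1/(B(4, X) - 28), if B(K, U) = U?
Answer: -¼ ≈ -0.25000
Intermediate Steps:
1/(B(4, X) - 28) = 1/(24 - 28) = 1/(-4) = -¼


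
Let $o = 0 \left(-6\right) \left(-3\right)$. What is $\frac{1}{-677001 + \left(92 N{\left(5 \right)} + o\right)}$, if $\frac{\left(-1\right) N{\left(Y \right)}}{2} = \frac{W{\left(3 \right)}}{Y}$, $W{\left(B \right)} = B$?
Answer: $- \frac{5}{3385557} \approx -1.4769 \cdot 10^{-6}$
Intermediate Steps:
$o = 0$ ($o = 0 \left(-3\right) = 0$)
$N{\left(Y \right)} = - \frac{6}{Y}$ ($N{\left(Y \right)} = - 2 \frac{3}{Y} = - \frac{6}{Y}$)
$\frac{1}{-677001 + \left(92 N{\left(5 \right)} + o\right)} = \frac{1}{-677001 + \left(92 \left(- \frac{6}{5}\right) + 0\right)} = \frac{1}{-677001 + \left(- \frac{552}{5} + 0\right)} = \frac{1}{-677001 - \frac{552}{5}} = \frac{1}{- \frac{3385557}{5}} = - \frac{5}{3385557}$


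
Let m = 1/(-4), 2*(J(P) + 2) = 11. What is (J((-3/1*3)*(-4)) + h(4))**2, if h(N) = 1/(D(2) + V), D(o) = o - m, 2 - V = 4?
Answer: 225/4 ≈ 56.250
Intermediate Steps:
V = -2 (V = 2 - 1*4 = 2 - 4 = -2)
J(P) = 7/2 (J(P) = -2 + (1/2)*11 = -2 + 11/2 = 7/2)
m = -1/4 ≈ -0.25000
D(o) = 1/4 + o (D(o) = o - 1*(-1/4) = o + 1/4 = 1/4 + o)
h(N) = 4 (h(N) = 1/((1/4 + 2) - 2) = 1/(9/4 - 2) = 1/(1/4) = 4)
(J((-3/1*3)*(-4)) + h(4))**2 = (7/2 + 4)**2 = (15/2)**2 = 225/4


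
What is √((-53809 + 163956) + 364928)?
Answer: 5*√19003 ≈ 689.26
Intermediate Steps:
√((-53809 + 163956) + 364928) = √(110147 + 364928) = √475075 = 5*√19003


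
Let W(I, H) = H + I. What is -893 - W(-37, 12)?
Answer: -868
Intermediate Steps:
-893 - W(-37, 12) = -893 - (12 - 37) = -893 - 1*(-25) = -893 + 25 = -868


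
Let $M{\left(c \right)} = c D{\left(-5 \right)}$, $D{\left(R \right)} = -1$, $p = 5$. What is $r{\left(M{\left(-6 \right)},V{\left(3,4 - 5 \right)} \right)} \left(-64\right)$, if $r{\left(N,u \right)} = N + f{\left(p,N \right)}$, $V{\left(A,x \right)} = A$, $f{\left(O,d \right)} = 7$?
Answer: $-832$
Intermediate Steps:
$M{\left(c \right)} = - c$ ($M{\left(c \right)} = c \left(-1\right) = - c$)
$r{\left(N,u \right)} = 7 + N$ ($r{\left(N,u \right)} = N + 7 = 7 + N$)
$r{\left(M{\left(-6 \right)},V{\left(3,4 - 5 \right)} \right)} \left(-64\right) = \left(7 - -6\right) \left(-64\right) = \left(7 + 6\right) \left(-64\right) = 13 \left(-64\right) = -832$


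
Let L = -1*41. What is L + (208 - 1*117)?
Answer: 50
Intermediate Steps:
L = -41
L + (208 - 1*117) = -41 + (208 - 1*117) = -41 + (208 - 117) = -41 + 91 = 50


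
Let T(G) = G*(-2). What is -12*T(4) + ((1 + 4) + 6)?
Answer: 107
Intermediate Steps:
T(G) = -2*G
-12*T(4) + ((1 + 4) + 6) = -(-24)*4 + ((1 + 4) + 6) = -12*(-8) + (5 + 6) = 96 + 11 = 107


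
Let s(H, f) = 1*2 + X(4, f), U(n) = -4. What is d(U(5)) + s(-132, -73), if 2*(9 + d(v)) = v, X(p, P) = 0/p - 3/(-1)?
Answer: -6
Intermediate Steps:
X(p, P) = 3 (X(p, P) = 0 - 3*(-1) = 0 + 3 = 3)
s(H, f) = 5 (s(H, f) = 1*2 + 3 = 2 + 3 = 5)
d(v) = -9 + v/2
d(U(5)) + s(-132, -73) = (-9 + (½)*(-4)) + 5 = (-9 - 2) + 5 = -11 + 5 = -6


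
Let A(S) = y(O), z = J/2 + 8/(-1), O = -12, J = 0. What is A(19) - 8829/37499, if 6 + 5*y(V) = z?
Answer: -569131/187495 ≈ -3.0354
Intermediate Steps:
z = -8 (z = 0/2 + 8/(-1) = 0*(½) + 8*(-1) = 0 - 8 = -8)
y(V) = -14/5 (y(V) = -6/5 + (⅕)*(-8) = -6/5 - 8/5 = -14/5)
A(S) = -14/5
A(19) - 8829/37499 = -14/5 - 8829/37499 = -569131/187495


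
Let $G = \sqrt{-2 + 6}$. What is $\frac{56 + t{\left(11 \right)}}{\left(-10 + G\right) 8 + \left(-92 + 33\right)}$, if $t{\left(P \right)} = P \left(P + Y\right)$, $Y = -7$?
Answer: $- \frac{100}{123} \approx -0.81301$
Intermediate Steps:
$G = 2$ ($G = \sqrt{4} = 2$)
$t{\left(P \right)} = P \left(-7 + P\right)$ ($t{\left(P \right)} = P \left(P - 7\right) = P \left(-7 + P\right)$)
$\frac{56 + t{\left(11 \right)}}{\left(-10 + G\right) 8 + \left(-92 + 33\right)} = \frac{56 + 11 \left(-7 + 11\right)}{\left(-10 + 2\right) 8 + \left(-92 + 33\right)} = \frac{56 + 11 \cdot 4}{\left(-8\right) 8 - 59} = \frac{56 + 44}{-64 - 59} = \frac{100}{-123} = 100 \left(- \frac{1}{123}\right) = - \frac{100}{123}$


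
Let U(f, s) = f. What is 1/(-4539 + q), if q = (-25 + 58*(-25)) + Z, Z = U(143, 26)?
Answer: -1/5871 ≈ -0.00017033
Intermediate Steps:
Z = 143
q = -1332 (q = (-25 + 58*(-25)) + 143 = (-25 - 1450) + 143 = -1475 + 143 = -1332)
1/(-4539 + q) = 1/(-4539 - 1332) = 1/(-5871) = -1/5871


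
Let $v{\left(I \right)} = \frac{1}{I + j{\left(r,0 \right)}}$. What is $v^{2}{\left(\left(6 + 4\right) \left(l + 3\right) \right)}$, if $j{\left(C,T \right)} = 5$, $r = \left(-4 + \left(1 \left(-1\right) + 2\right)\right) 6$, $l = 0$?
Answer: $\frac{1}{1225} \approx 0.00081633$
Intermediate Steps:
$r = -18$ ($r = \left(-4 + \left(-1 + 2\right)\right) 6 = \left(-4 + 1\right) 6 = \left(-3\right) 6 = -18$)
$v{\left(I \right)} = \frac{1}{5 + I}$ ($v{\left(I \right)} = \frac{1}{I + 5} = \frac{1}{5 + I}$)
$v^{2}{\left(\left(6 + 4\right) \left(l + 3\right) \right)} = \left(\frac{1}{5 + \left(6 + 4\right) \left(0 + 3\right)}\right)^{2} = \left(\frac{1}{5 + 10 \cdot 3}\right)^{2} = \left(\frac{1}{5 + 30}\right)^{2} = \left(\frac{1}{35}\right)^{2} = \frac{1}{1225}$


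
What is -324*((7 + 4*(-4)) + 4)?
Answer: 1620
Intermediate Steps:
-324*((7 + 4*(-4)) + 4) = -324*((7 - 16) + 4) = -324*(-9 + 4) = -324*(-5) = 1620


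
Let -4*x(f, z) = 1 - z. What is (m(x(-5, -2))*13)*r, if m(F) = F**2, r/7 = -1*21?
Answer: -17199/16 ≈ -1074.9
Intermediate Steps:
x(f, z) = -1/4 + z/4 (x(f, z) = -(1 - z)/4 = -1/4 + z/4)
r = -147 (r = 7*(-1*21) = 7*(-21) = -147)
(m(x(-5, -2))*13)*r = ((-1/4 + (1/4)*(-2))**2*13)*(-147) = ((-1/4 - 1/2)**2*13)*(-147) = ((-3/4)**2*13)*(-147) = ((9/16)*13)*(-147) = (117/16)*(-147) = -17199/16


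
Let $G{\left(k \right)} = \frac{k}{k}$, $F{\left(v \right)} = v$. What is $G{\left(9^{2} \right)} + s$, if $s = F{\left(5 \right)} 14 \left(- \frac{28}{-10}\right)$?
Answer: $197$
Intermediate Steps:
$s = 196$ ($s = 5 \cdot 14 \left(- \frac{28}{-10}\right) = 70 \left(\left(-28\right) \left(- \frac{1}{10}\right)\right) = 70 \cdot \frac{14}{5} = 196$)
$G{\left(k \right)} = 1$
$G{\left(9^{2} \right)} + s = 1 + 196 = 197$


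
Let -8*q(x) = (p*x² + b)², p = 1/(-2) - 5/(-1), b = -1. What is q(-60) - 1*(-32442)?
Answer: -262148065/8 ≈ -3.2769e+7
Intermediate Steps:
p = 9/2 (p = 1*(-½) - 5*(-1) = -½ + 5 = 9/2 ≈ 4.5000)
q(x) = -(-1 + 9*x²/2)²/8 (q(x) = -(9*x²/2 - 1)²/8 = -(-1 + 9*x²/2)²/8)
q(-60) - 1*(-32442) = -(-2 + 9*(-60)²)²/32 - 1*(-32442) = -(-2 + 9*3600)²/32 + 32442 = -(-2 + 32400)²/32 + 32442 = -1/32*32398² + 32442 = -1/32*1049630404 + 32442 = -262407601/8 + 32442 = -262148065/8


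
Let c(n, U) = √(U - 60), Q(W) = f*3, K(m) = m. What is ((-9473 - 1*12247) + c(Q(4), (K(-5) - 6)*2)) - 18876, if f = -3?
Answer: -40596 + I*√82 ≈ -40596.0 + 9.0554*I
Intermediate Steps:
Q(W) = -9 (Q(W) = -3*3 = -9)
c(n, U) = √(-60 + U)
((-9473 - 1*12247) + c(Q(4), (K(-5) - 6)*2)) - 18876 = ((-9473 - 1*12247) + √(-60 + (-5 - 6)*2)) - 18876 = ((-9473 - 12247) + √(-60 - 11*2)) - 18876 = (-21720 + √(-60 - 22)) - 18876 = (-21720 + √(-82)) - 18876 = (-21720 + I*√82) - 18876 = -40596 + I*√82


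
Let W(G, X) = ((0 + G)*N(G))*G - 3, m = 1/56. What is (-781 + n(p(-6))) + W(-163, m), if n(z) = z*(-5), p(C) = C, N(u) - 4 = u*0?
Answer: 105522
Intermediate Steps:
m = 1/56 ≈ 0.017857
N(u) = 4 (N(u) = 4 + u*0 = 4 + 0 = 4)
n(z) = -5*z
W(G, X) = -3 + 4*G² (W(G, X) = ((0 + G)*4)*G - 3 = (G*4)*G - 3 = (4*G)*G - 3 = 4*G² - 3 = -3 + 4*G²)
(-781 + n(p(-6))) + W(-163, m) = (-781 - 5*(-6)) + (-3 + 4*(-163)²) = (-781 + 30) + (-3 + 4*26569) = -751 + (-3 + 106276) = -751 + 106273 = 105522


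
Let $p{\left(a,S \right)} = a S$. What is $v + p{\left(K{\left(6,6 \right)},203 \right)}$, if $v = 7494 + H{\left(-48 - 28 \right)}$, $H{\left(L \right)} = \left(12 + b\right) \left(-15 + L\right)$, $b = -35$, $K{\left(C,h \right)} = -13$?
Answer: $6948$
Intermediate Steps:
$p{\left(a,S \right)} = S a$
$H{\left(L \right)} = 345 - 23 L$ ($H{\left(L \right)} = \left(12 - 35\right) \left(-15 + L\right) = - 23 \left(-15 + L\right) = 345 - 23 L$)
$v = 9587$ ($v = 7494 - \left(-345 + 23 \left(-48 - 28\right)\right) = 7494 + \left(345 - -1748\right) = 7494 + \left(345 + 1748\right) = 7494 + 2093 = 9587$)
$v + p{\left(K{\left(6,6 \right)},203 \right)} = 9587 + 203 \left(-13\right) = 9587 - 2639 = 6948$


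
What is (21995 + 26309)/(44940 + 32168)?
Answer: 12076/19277 ≈ 0.62645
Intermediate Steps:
(21995 + 26309)/(44940 + 32168) = 48304/77108 = 48304*(1/77108) = 12076/19277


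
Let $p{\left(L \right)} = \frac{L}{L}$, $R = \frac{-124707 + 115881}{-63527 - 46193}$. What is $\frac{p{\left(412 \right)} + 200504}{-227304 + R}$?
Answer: $- \frac{3666568100}{4156631009} \approx -0.8821$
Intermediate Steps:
$R = \frac{4413}{54860}$ ($R = - \frac{8826}{-109720} = \left(-8826\right) \left(- \frac{1}{109720}\right) = \frac{4413}{54860} \approx 0.080441$)
$p{\left(L \right)} = 1$
$\frac{p{\left(412 \right)} + 200504}{-227304 + R} = \frac{1 + 200504}{-227304 + \frac{4413}{54860}} = \frac{200505}{- \frac{12469893027}{54860}} = 200505 \left(- \frac{54860}{12469893027}\right) = - \frac{3666568100}{4156631009}$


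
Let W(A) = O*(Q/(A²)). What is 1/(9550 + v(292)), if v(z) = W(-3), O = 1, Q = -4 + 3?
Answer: 9/85949 ≈ 0.00010471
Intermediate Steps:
Q = -1
W(A) = -1/A² (W(A) = 1*(-1/(A²)) = 1*(-1/A²) = -1/A²)
v(z) = -⅑ (v(z) = -1/(-3)² = -1*⅑ = -⅑)
1/(9550 + v(292)) = 1/(9550 - ⅑) = 1/(85949/9) = 9/85949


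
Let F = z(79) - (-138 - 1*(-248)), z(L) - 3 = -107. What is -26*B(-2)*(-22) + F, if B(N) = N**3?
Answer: -4790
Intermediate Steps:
z(L) = -104 (z(L) = 3 - 107 = -104)
F = -214 (F = -104 - (-138 - 1*(-248)) = -104 - (-138 + 248) = -104 - 1*110 = -104 - 110 = -214)
-26*B(-2)*(-22) + F = -26*(-2)**3*(-22) - 214 = -26*(-8)*(-22) - 214 = 208*(-22) - 214 = -4576 - 214 = -4790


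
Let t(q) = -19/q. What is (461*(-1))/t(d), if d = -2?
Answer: -922/19 ≈ -48.526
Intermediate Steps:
(461*(-1))/t(d) = (461*(-1))/((-19/(-2))) = -461/((-19*(-1/2))) = -461/19/2 = -461*2/19 = -922/19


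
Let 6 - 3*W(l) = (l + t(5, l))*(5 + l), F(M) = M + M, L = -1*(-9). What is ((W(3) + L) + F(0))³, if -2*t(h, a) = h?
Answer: 24389/27 ≈ 903.30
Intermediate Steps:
L = 9
t(h, a) = -h/2
F(M) = 2*M
W(l) = 2 - (5 + l)*(-5/2 + l)/3 (W(l) = 2 - (l - ½*5)*(5 + l)/3 = 2 - (l - 5/2)*(5 + l)/3 = 2 - (-5/2 + l)*(5 + l)/3 = 2 - (5 + l)*(-5/2 + l)/3)
((W(3) + L) + F(0))³ = (((37/6 - ⅚*3 - ⅓*3²) + 9) + 2*0)³ = (((37/6 - 5/2 - ⅓*9) + 9) + 0)³ = (((37/6 - 5/2 - 3) + 9) + 0)³ = ((⅔ + 9) + 0)³ = (29/3 + 0)³ = (29/3)³ = 24389/27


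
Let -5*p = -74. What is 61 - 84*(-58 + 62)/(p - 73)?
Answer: 6477/97 ≈ 66.773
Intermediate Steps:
p = 74/5 (p = -⅕*(-74) = 74/5 ≈ 14.800)
61 - 84*(-58 + 62)/(p - 73) = 61 - 84*(-58 + 62)/(74/5 - 73) = 61 - 336/(-291/5) = 61 - 336*(-5)/291 = 61 - 84*(-20/291) = 61 + 560/97 = 6477/97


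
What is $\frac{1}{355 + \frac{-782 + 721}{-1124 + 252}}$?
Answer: $\frac{872}{309621} \approx 0.0028163$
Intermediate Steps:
$\frac{1}{355 + \frac{-782 + 721}{-1124 + 252}} = \frac{1}{355 + \frac{1}{-872} \left(-61\right)} = \frac{1}{355 - - \frac{61}{872}} = \frac{1}{355 + \frac{61}{872}} = \frac{1}{\frac{309621}{872}} = \frac{872}{309621}$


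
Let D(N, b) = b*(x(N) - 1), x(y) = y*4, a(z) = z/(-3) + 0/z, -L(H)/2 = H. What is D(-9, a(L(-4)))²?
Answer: 87616/9 ≈ 9735.1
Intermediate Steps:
L(H) = -2*H
a(z) = -z/3 (a(z) = z*(-⅓) + 0 = -z/3 + 0 = -z/3)
x(y) = 4*y
D(N, b) = b*(-1 + 4*N) (D(N, b) = b*(4*N - 1) = b*(-1 + 4*N))
D(-9, a(L(-4)))² = ((-(-2)*(-4)/3)*(-1 + 4*(-9)))² = ((-⅓*8)*(-1 - 36))² = (-8/3*(-37))² = (296/3)² = 87616/9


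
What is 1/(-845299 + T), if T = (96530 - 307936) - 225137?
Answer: -1/1281842 ≈ -7.8013e-7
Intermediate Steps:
T = -436543 (T = -211406 - 225137 = -436543)
1/(-845299 + T) = 1/(-845299 - 436543) = 1/(-1281842) = -1/1281842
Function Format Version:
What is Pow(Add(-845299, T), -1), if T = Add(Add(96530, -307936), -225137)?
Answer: Rational(-1, 1281842) ≈ -7.8013e-7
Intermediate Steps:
T = -436543 (T = Add(-211406, -225137) = -436543)
Pow(Add(-845299, T), -1) = Pow(Add(-845299, -436543), -1) = Pow(-1281842, -1) = Rational(-1, 1281842)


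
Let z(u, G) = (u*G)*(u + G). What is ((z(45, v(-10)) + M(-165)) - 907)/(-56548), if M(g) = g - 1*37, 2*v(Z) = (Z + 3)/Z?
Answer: 31579/4523840 ≈ 0.0069806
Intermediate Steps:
v(Z) = (3 + Z)/(2*Z) (v(Z) = ((Z + 3)/Z)/2 = ((3 + Z)/Z)/2 = (3 + Z)/(2*Z))
z(u, G) = G*u*(G + u) (z(u, G) = (G*u)*(G + u) = G*u*(G + u))
M(g) = -37 + g (M(g) = g - 37 = -37 + g)
((z(45, v(-10)) + M(-165)) - 907)/(-56548) = ((((½)*(3 - 10)/(-10))*45*((½)*(3 - 10)/(-10) + 45) + (-37 - 165)) - 907)/(-56548) = ((((½)*(-⅒)*(-7))*45*((½)*(-⅒)*(-7) + 45) - 202) - 907)*(-1/56548) = (((7/20)*45*(7/20 + 45) - 202) - 907)*(-1/56548) = (((7/20)*45*(907/20) - 202) - 907)*(-1/56548) = ((57141/80 - 202) - 907)*(-1/56548) = (40981/80 - 907)*(-1/56548) = -31579/80*(-1/56548) = 31579/4523840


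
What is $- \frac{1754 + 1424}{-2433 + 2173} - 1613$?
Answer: $- \frac{208101}{130} \approx -1600.8$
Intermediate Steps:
$- \frac{1754 + 1424}{-2433 + 2173} - 1613 = - \frac{3178}{-260} - 1613 = - \frac{3178 \left(-1\right)}{260} - 1613 = \left(-1\right) \left(- \frac{1589}{130}\right) - 1613 = \frac{1589}{130} - 1613 = - \frac{208101}{130}$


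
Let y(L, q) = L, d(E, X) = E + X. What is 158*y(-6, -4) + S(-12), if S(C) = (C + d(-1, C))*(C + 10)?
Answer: -898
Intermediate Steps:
S(C) = (-1 + 2*C)*(10 + C) (S(C) = (C + (-1 + C))*(C + 10) = (-1 + 2*C)*(10 + C))
158*y(-6, -4) + S(-12) = 158*(-6) + (-10 + 2*(-12)**2 + 19*(-12)) = -948 + (-10 + 2*144 - 228) = -948 + (-10 + 288 - 228) = -948 + 50 = -898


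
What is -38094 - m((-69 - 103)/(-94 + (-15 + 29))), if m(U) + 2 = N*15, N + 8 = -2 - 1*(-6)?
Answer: -38032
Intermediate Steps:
N = -4 (N = -8 + (-2 - 1*(-6)) = -8 + (-2 + 6) = -8 + 4 = -4)
m(U) = -62 (m(U) = -2 - 4*15 = -2 - 60 = -62)
-38094 - m((-69 - 103)/(-94 + (-15 + 29))) = -38094 - 1*(-62) = -38094 + 62 = -38032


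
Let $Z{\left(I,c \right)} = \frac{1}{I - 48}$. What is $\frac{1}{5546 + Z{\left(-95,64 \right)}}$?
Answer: $\frac{143}{793077} \approx 0.00018031$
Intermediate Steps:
$Z{\left(I,c \right)} = \frac{1}{-48 + I}$
$\frac{1}{5546 + Z{\left(-95,64 \right)}} = \frac{1}{5546 + \frac{1}{-48 - 95}} = \frac{1}{5546 + \frac{1}{-143}} = \frac{1}{5546 - \frac{1}{143}} = \frac{1}{\frac{793077}{143}} = \frac{143}{793077}$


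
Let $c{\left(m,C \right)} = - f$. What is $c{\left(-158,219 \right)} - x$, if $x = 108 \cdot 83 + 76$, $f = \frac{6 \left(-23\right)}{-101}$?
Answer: $- \frac{913178}{101} \approx -9041.4$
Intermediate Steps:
$f = \frac{138}{101}$ ($f = \left(-138\right) \left(- \frac{1}{101}\right) = \frac{138}{101} \approx 1.3663$)
$c{\left(m,C \right)} = - \frac{138}{101}$ ($c{\left(m,C \right)} = \left(-1\right) \frac{138}{101} = - \frac{138}{101}$)
$x = 9040$ ($x = 8964 + 76 = 9040$)
$c{\left(-158,219 \right)} - x = - \frac{138}{101} - 9040 = - \frac{913178}{101}$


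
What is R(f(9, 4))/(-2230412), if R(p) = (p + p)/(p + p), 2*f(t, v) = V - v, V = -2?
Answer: -1/2230412 ≈ -4.4835e-7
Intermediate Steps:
f(t, v) = -1 - v/2 (f(t, v) = (-2 - v)/2 = -1 - v/2)
R(p) = 1 (R(p) = (2*p)/((2*p)) = (2*p)*(1/(2*p)) = 1)
R(f(9, 4))/(-2230412) = 1/(-2230412) = 1*(-1/2230412) = -1/2230412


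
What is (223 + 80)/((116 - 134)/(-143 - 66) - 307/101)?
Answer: -6396027/62345 ≈ -102.59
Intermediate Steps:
(223 + 80)/((116 - 134)/(-143 - 66) - 307/101) = 303/(-18/(-209) - 307*1/101) = 303/(-18*(-1/209) - 307/101) = 303/(18/209 - 307/101) = 303/(-62345/21109) = 303*(-21109/62345) = -6396027/62345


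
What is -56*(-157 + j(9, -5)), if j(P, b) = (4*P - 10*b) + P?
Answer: 3472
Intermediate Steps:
j(P, b) = -10*b + 5*P (j(P, b) = (-10*b + 4*P) + P = -10*b + 5*P)
-56*(-157 + j(9, -5)) = -56*(-157 + (-10*(-5) + 5*9)) = -56*(-157 + (50 + 45)) = -56*(-157 + 95) = -56*(-62) = 3472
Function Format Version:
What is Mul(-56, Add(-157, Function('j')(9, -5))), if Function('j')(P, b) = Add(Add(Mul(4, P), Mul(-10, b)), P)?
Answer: 3472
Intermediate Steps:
Function('j')(P, b) = Add(Mul(-10, b), Mul(5, P)) (Function('j')(P, b) = Add(Add(Mul(-10, b), Mul(4, P)), P) = Add(Mul(-10, b), Mul(5, P)))
Mul(-56, Add(-157, Function('j')(9, -5))) = Mul(-56, Add(-157, Add(Mul(-10, -5), Mul(5, 9)))) = Mul(-56, Add(-157, Add(50, 45))) = Mul(-56, Add(-157, 95)) = Mul(-56, -62) = 3472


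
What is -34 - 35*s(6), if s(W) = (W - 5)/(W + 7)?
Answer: -477/13 ≈ -36.692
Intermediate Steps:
s(W) = (-5 + W)/(7 + W)
-34 - 35*s(6) = -34 - 35*(-5 + 6)/(7 + 6) = -34 - 35/13 = -477/13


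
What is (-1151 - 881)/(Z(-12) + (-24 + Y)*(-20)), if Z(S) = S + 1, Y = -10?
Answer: -2032/669 ≈ -3.0374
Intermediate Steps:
Z(S) = 1 + S
(-1151 - 881)/(Z(-12) + (-24 + Y)*(-20)) = (-1151 - 881)/((1 - 12) + (-24 - 10)*(-20)) = -2032/(-11 - 34*(-20)) = -2032/(-11 + 680) = -2032/669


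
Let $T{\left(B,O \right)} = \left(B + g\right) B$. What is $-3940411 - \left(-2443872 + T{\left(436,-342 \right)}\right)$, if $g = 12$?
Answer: $-1691867$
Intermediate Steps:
$T{\left(B,O \right)} = B \left(12 + B\right)$ ($T{\left(B,O \right)} = \left(B + 12\right) B = \left(12 + B\right) B = B \left(12 + B\right)$)
$-3940411 - \left(-2443872 + T{\left(436,-342 \right)}\right) = -3940411 + \left(2443872 - 436 \left(12 + 436\right)\right) = -3940411 + \left(2443872 - 436 \cdot 448\right) = -3940411 + \left(2443872 - 195328\right) = -3940411 + 2248544 = -1691867$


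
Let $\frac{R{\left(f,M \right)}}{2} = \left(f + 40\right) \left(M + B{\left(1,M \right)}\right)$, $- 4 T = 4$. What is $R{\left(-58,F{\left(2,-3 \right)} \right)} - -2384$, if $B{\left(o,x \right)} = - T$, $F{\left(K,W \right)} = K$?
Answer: $2276$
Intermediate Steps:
$T = -1$ ($T = \left(- \frac{1}{4}\right) 4 = -1$)
$B{\left(o,x \right)} = 1$ ($B{\left(o,x \right)} = \left(-1\right) \left(-1\right) = 1$)
$R{\left(f,M \right)} = 2 \left(1 + M\right) \left(40 + f\right)$ ($R{\left(f,M \right)} = 2 \left(f + 40\right) \left(M + 1\right) = 2 \left(40 + f\right) \left(1 + M\right) = 2 \left(1 + M\right) \left(40 + f\right)$)
$R{\left(-58,F{\left(2,-3 \right)} \right)} - -2384 = \left(80 + 2 \left(-58\right) + 80 \cdot 2 + 2 \cdot 2 \left(-58\right)\right) - -2384 = \left(80 - 116 + 160 - 232\right) + 2384 = -108 + 2384 = 2276$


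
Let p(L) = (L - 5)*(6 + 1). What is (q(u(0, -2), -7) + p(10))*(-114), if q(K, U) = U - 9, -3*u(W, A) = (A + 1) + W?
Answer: -2166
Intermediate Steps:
p(L) = -35 + 7*L (p(L) = (-5 + L)*7 = -35 + 7*L)
u(W, A) = -⅓ - A/3 - W/3 (u(W, A) = -((A + 1) + W)/3 = -((1 + A) + W)/3 = -(1 + A + W)/3 = -⅓ - A/3 - W/3)
q(K, U) = -9 + U
(q(u(0, -2), -7) + p(10))*(-114) = ((-9 - 7) + (-35 + 7*10))*(-114) = (-16 + (-35 + 70))*(-114) = (-16 + 35)*(-114) = 19*(-114) = -2166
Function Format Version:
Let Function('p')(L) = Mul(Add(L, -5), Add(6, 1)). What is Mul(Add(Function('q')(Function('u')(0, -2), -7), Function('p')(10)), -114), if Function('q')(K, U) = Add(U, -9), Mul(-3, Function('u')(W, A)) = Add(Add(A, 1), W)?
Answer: -2166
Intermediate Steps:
Function('p')(L) = Add(-35, Mul(7, L)) (Function('p')(L) = Mul(Add(-5, L), 7) = Add(-35, Mul(7, L)))
Function('u')(W, A) = Add(Rational(-1, 3), Mul(Rational(-1, 3), A), Mul(Rational(-1, 3), W)) (Function('u')(W, A) = Mul(Rational(-1, 3), Add(Add(A, 1), W)) = Mul(Rational(-1, 3), Add(Add(1, A), W)) = Mul(Rational(-1, 3), Add(1, A, W)) = Add(Rational(-1, 3), Mul(Rational(-1, 3), A), Mul(Rational(-1, 3), W)))
Function('q')(K, U) = Add(-9, U)
Mul(Add(Function('q')(Function('u')(0, -2), -7), Function('p')(10)), -114) = Mul(Add(Add(-9, -7), Add(-35, Mul(7, 10))), -114) = Mul(Add(-16, Add(-35, 70)), -114) = Mul(Add(-16, 35), -114) = Mul(19, -114) = -2166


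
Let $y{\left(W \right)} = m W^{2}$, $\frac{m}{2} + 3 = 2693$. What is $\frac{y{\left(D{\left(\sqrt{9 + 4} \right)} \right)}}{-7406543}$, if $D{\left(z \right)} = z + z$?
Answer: $- \frac{279760}{7406543} \approx -0.037772$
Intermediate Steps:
$m = 5380$ ($m = -6 + 2 \cdot 2693 = -6 + 5386 = 5380$)
$D{\left(z \right)} = 2 z$
$y{\left(W \right)} = 5380 W^{2}$
$\frac{y{\left(D{\left(\sqrt{9 + 4} \right)} \right)}}{-7406543} = \frac{5380 \left(2 \sqrt{9 + 4}\right)^{2}}{-7406543} = 5380 \left(2 \sqrt{13}\right)^{2} \left(- \frac{1}{7406543}\right) = 5380 \cdot 52 \left(- \frac{1}{7406543}\right) = 279760 \left(- \frac{1}{7406543}\right) = - \frac{279760}{7406543}$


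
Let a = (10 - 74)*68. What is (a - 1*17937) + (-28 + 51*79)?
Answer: -18288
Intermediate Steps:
a = -4352 (a = -64*68 = -4352)
(a - 1*17937) + (-28 + 51*79) = (-4352 - 1*17937) + (-28 + 51*79) = (-4352 - 17937) + (-28 + 4029) = -22289 + 4001 = -18288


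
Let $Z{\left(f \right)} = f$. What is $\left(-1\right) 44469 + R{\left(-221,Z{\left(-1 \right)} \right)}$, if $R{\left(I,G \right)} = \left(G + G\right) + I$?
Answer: $-44692$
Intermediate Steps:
$R{\left(I,G \right)} = I + 2 G$ ($R{\left(I,G \right)} = 2 G + I = I + 2 G$)
$\left(-1\right) 44469 + R{\left(-221,Z{\left(-1 \right)} \right)} = \left(-1\right) 44469 + \left(-221 + 2 \left(-1\right)\right) = -44469 - 223 = -44692$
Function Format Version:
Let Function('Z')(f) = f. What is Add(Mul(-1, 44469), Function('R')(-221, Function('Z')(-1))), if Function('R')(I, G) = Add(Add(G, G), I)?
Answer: -44692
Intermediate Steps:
Function('R')(I, G) = Add(I, Mul(2, G)) (Function('R')(I, G) = Add(Mul(2, G), I) = Add(I, Mul(2, G)))
Add(Mul(-1, 44469), Function('R')(-221, Function('Z')(-1))) = Add(Mul(-1, 44469), Add(-221, Mul(2, -1))) = Add(-44469, Add(-221, -2)) = Add(-44469, -223) = -44692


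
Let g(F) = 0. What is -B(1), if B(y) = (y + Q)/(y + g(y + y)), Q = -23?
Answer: 22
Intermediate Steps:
B(y) = (-23 + y)/y (B(y) = (y - 23)/(y + 0) = (-23 + y)/y)
-B(1) = -(-23 + 1)/1 = -(-22) = -1*(-22) = 22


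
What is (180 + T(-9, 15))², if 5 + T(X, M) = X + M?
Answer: 32761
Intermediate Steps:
T(X, M) = -5 + M + X (T(X, M) = -5 + (X + M) = -5 + (M + X) = -5 + M + X)
(180 + T(-9, 15))² = (180 + (-5 + 15 - 9))² = (180 + 1)² = 181² = 32761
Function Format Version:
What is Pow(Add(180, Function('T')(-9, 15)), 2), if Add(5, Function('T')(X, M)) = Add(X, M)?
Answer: 32761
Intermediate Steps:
Function('T')(X, M) = Add(-5, M, X) (Function('T')(X, M) = Add(-5, Add(X, M)) = Add(-5, Add(M, X)) = Add(-5, M, X))
Pow(Add(180, Function('T')(-9, 15)), 2) = Pow(Add(180, Add(-5, 15, -9)), 2) = Pow(Add(180, 1), 2) = Pow(181, 2) = 32761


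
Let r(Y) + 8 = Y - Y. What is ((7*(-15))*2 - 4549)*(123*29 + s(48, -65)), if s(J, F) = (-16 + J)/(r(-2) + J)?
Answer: -84895801/5 ≈ -1.6979e+7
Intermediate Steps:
r(Y) = -8 (r(Y) = -8 + (Y - Y) = -8 + 0 = -8)
s(J, F) = (-16 + J)/(-8 + J)
((7*(-15))*2 - 4549)*(123*29 + s(48, -65)) = ((7*(-15))*2 - 4549)*(123*29 + (-16 + 48)/(-8 + 48)) = (-105*2 - 4549)*(3567 + 32/40) = (-210 - 4549)*(3567 + (1/40)*32) = -4759*(3567 + 4/5) = -4759*17839/5 = -84895801/5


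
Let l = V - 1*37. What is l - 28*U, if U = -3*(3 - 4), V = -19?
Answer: -140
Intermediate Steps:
l = -56 (l = -19 - 1*37 = -19 - 37 = -56)
U = 3 (U = -3*(-1) = 3)
l - 28*U = -56 - 28*3 = -56 - 84 = -140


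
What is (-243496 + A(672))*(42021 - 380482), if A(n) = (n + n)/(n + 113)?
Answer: 64694456338376/785 ≈ 8.2413e+10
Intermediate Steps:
A(n) = 2*n/(113 + n) (A(n) = (2*n)/(113 + n) = 2*n/(113 + n))
(-243496 + A(672))*(42021 - 380482) = (-243496 + 2*672/(113 + 672))*(42021 - 380482) = (-243496 + 2*672/785)*(-338461) = (-243496 + 2*672*(1/785))*(-338461) = (-243496 + 1344/785)*(-338461) = -191143016/785*(-338461) = 64694456338376/785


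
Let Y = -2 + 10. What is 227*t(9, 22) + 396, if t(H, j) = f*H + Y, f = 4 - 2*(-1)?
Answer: 14470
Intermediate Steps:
Y = 8
f = 6 (f = 4 + 2 = 6)
t(H, j) = 8 + 6*H (t(H, j) = 6*H + 8 = 8 + 6*H)
227*t(9, 22) + 396 = 227*(8 + 6*9) + 396 = 227*(8 + 54) + 396 = 227*62 + 396 = 14074 + 396 = 14470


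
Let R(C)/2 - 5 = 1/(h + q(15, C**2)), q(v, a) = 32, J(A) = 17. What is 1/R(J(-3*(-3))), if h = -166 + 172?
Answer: 19/191 ≈ 0.099476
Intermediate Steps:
h = 6
R(C) = 191/19 (R(C) = 10 + 2/(6 + 32) = 10 + 2/38 = 10 + 2*(1/38) = 10 + 1/19 = 191/19)
1/R(J(-3*(-3))) = 1/(191/19) = 19/191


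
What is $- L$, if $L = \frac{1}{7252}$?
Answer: $- \frac{1}{7252} \approx -0.00013789$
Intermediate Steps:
$L = \frac{1}{7252} \approx 0.00013789$
$- L = \left(-1\right) \frac{1}{7252} = - \frac{1}{7252}$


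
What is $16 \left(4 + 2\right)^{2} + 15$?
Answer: $591$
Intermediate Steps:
$16 \left(4 + 2\right)^{2} + 15 = 16 \cdot 6^{2} + 15 = 16 \cdot 36 + 15 = 576 + 15 = 591$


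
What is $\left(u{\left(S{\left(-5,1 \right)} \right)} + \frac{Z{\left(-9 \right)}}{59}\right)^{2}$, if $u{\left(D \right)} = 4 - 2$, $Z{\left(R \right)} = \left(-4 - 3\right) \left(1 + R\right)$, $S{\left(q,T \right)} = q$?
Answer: $\frac{30276}{3481} \approx 8.6975$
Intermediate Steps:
$Z{\left(R \right)} = -7 - 7 R$ ($Z{\left(R \right)} = - 7 \left(1 + R\right) = -7 - 7 R$)
$u{\left(D \right)} = 2$ ($u{\left(D \right)} = 4 - 2 = 2$)
$\left(u{\left(S{\left(-5,1 \right)} \right)} + \frac{Z{\left(-9 \right)}}{59}\right)^{2} = \left(2 + \frac{-7 - -63}{59}\right)^{2} = \left(2 + \left(-7 + 63\right) \frac{1}{59}\right)^{2} = \left(2 + 56 \cdot \frac{1}{59}\right)^{2} = \left(2 + \frac{56}{59}\right)^{2} = \left(\frac{174}{59}\right)^{2} = \frac{30276}{3481}$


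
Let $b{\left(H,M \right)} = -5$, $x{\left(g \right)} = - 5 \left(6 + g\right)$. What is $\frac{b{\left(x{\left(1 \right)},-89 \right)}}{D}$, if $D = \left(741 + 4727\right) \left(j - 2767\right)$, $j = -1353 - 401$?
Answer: $\frac{5}{24720828} \approx 2.0226 \cdot 10^{-7}$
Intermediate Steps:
$j = -1754$
$x{\left(g \right)} = -30 - 5 g$
$D = -24720828$ ($D = \left(741 + 4727\right) \left(-1754 - 2767\right) = 5468 \left(-4521\right) = -24720828$)
$\frac{b{\left(x{\left(1 \right)},-89 \right)}}{D} = - \frac{5}{-24720828} = \left(-5\right) \left(- \frac{1}{24720828}\right) = \frac{5}{24720828}$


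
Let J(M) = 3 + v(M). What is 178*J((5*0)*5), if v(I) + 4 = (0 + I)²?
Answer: -178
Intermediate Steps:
v(I) = -4 + I² (v(I) = -4 + (0 + I)² = -4 + I²)
J(M) = -1 + M² (J(M) = 3 + (-4 + M²) = -1 + M²)
178*J((5*0)*5) = 178*(-1 + ((5*0)*5)²) = 178*(-1 + (0*5)²) = 178*(-1 + 0²) = 178*(-1 + 0) = 178*(-1) = -178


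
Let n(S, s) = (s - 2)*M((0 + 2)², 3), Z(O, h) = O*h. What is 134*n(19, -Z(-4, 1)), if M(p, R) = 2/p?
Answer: 134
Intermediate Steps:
n(S, s) = -1 + s/2 (n(S, s) = (s - 2)*(2/((0 + 2)²)) = (-2 + s)*(2/(2²)) = (-2 + s)*(2/4) = (-2 + s)*(2*(¼)) = (-2 + s)*(½) = -1 + s/2)
134*n(19, -Z(-4, 1)) = 134*(-1 + (-(-4))/2) = 134*(-1 + (-1*(-4))/2) = 134*(-1 + (½)*4) = 134*(-1 + 2) = 134*1 = 134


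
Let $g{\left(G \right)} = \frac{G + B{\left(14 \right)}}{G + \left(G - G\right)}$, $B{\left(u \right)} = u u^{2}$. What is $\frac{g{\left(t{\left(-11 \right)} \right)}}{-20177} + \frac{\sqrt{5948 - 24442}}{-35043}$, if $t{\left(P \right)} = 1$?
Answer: $- \frac{2745}{20177} - \frac{i \sqrt{18494}}{35043} \approx -0.13605 - 0.0038807 i$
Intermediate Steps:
$B{\left(u \right)} = u^{3}$
$g{\left(G \right)} = \frac{2744 + G}{G}$ ($g{\left(G \right)} = \frac{G + 14^{3}}{G + \left(G - G\right)} = \frac{G + 2744}{G + 0} = \frac{2744 + G}{G}$)
$\frac{g{\left(t{\left(-11 \right)} \right)}}{-20177} + \frac{\sqrt{5948 - 24442}}{-35043} = \frac{1^{-1} \left(2744 + 1\right)}{-20177} + \frac{\sqrt{5948 - 24442}}{-35043} = 1 \cdot 2745 \left(- \frac{1}{20177}\right) + \sqrt{-18494} \left(- \frac{1}{35043}\right) = 2745 \left(- \frac{1}{20177}\right) + i \sqrt{18494} \left(- \frac{1}{35043}\right) = - \frac{2745}{20177} - \frac{i \sqrt{18494}}{35043}$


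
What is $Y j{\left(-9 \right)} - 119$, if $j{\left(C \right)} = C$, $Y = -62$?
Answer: $439$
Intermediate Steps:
$Y j{\left(-9 \right)} - 119 = \left(-62\right) \left(-9\right) - 119 = 558 - 119 = 439$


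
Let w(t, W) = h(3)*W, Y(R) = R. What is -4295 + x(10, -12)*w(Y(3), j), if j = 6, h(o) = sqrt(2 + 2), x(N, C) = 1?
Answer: -4283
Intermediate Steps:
h(o) = 2 (h(o) = sqrt(4) = 2)
w(t, W) = 2*W
-4295 + x(10, -12)*w(Y(3), j) = -4295 + 1*(2*6) = -4295 + 1*12 = -4295 + 12 = -4283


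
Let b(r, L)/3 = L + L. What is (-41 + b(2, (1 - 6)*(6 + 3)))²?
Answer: 96721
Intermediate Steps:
b(r, L) = 6*L (b(r, L) = 3*(L + L) = 3*(2*L) = 6*L)
(-41 + b(2, (1 - 6)*(6 + 3)))² = (-41 + 6*((1 - 6)*(6 + 3)))² = (-41 + 6*(-5*9))² = (-41 + 6*(-45))² = (-41 - 270)² = (-311)² = 96721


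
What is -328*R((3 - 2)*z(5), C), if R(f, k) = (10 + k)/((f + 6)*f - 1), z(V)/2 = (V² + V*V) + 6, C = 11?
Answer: -2296/4405 ≈ -0.52123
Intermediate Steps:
z(V) = 12 + 4*V² (z(V) = 2*((V² + V*V) + 6) = 2*((V² + V²) + 6) = 2*(2*V² + 6) = 2*(6 + 2*V²) = 12 + 4*V²)
R(f, k) = (10 + k)/(-1 + f*(6 + f)) (R(f, k) = (10 + k)/((6 + f)*f - 1) = (10 + k)/(f*(6 + f) - 1) = (10 + k)/(-1 + f*(6 + f)))
-328*R((3 - 2)*z(5), C) = -328*(10 + 11)/(-1 + ((3 - 2)*(12 + 4*5²))² + 6*((3 - 2)*(12 + 4*5²))) = -328*21/(-1 + (1*(12 + 4*25))² + 6*(1*(12 + 4*25))) = -328*21/(-1 + (1*(12 + 100))² + 6*(1*(12 + 100))) = -328*21/(-1 + (1*112)² + 6*(1*112)) = -328*21/(-1 + 112² + 6*112) = -328*21/(-1 + 12544 + 672) = -328*21/13215 = -328*7/4405 = -2296/4405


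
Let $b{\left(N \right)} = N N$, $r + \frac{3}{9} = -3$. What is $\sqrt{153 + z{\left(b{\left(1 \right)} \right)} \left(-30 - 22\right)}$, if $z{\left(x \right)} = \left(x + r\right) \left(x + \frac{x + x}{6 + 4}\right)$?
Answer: $\frac{\sqrt{7465}}{5} \approx 17.28$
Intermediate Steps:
$r = - \frac{10}{3}$ ($r = - \frac{1}{3} - 3 = - \frac{10}{3} \approx -3.3333$)
$b{\left(N \right)} = N^{2}$
$z{\left(x \right)} = \frac{6 x \left(- \frac{10}{3} + x\right)}{5}$ ($z{\left(x \right)} = \left(x - \frac{10}{3}\right) \left(x + \frac{x + x}{6 + 4}\right) = \left(- \frac{10}{3} + x\right) \left(x + \frac{2 x}{10}\right) = \left(- \frac{10}{3} + x\right) \left(x + 2 x \frac{1}{10}\right) = \left(- \frac{10}{3} + x\right) \left(x + \frac{x}{5}\right) = \left(- \frac{10}{3} + x\right) \frac{6 x}{5} = \frac{6 x \left(- \frac{10}{3} + x\right)}{5}$)
$\sqrt{153 + z{\left(b{\left(1 \right)} \right)} \left(-30 - 22\right)} = \sqrt{153 + \frac{2 \cdot 1^{2} \left(-10 + 3 \cdot 1^{2}\right)}{5} \left(-30 - 22\right)} = \sqrt{153 + \frac{2}{5} \cdot 1 \left(-10 + 3 \cdot 1\right) \left(-52\right)} = \sqrt{153 + \frac{2}{5} \cdot 1 \left(-10 + 3\right) \left(-52\right)} = \sqrt{153 + \frac{2}{5} \cdot 1 \left(-7\right) \left(-52\right)} = \sqrt{153 - - \frac{728}{5}} = \sqrt{153 + \frac{728}{5}} = \sqrt{\frac{1493}{5}} = \frac{\sqrt{7465}}{5}$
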